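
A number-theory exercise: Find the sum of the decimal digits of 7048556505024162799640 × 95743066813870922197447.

7048556505024162799640 × 95743066813870922197447 = 674850416401872933425506642508613940380519080
Sum of its 45 digits: 182.

182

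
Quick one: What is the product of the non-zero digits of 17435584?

1×7×4×3×5×5×8×4 = 67200

67200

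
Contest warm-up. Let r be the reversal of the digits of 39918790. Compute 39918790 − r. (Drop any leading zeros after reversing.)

Reverse of 39918790 is 9781993.
39918790 − 9781993 = 30136797

30136797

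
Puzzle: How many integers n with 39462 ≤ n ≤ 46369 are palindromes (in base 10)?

70

The integers in [39462, 46369] that are palindromes (in base 10): 39493, 39593, 39693, 39793, 39893, 39993, …, 46264, 46364.
70 qualify.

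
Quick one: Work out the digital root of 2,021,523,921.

2+0+2+1+5+2+3+9+2+1 = 27
2+7 = 9

9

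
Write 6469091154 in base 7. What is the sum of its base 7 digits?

24

6469091154 in base 7 is 316211240031.
Digit sum: 3+1+6+2+1+1+2+4+0+0+3+1 = 24.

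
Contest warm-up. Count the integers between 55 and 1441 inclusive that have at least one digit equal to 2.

426

The integers in [55, 1441] that have at least one digit equal to 2: 62, 72, 82, 92, 102, 112, …, 1429, 1432.
426 qualify.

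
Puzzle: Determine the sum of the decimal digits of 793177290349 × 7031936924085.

793177290349 × 7031936924085 = 5577572675350822016155665
Sum of its 25 digits: 111.

111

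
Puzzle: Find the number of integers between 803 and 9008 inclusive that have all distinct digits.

4174

The integers in [803, 9008] that have all distinct digits: 803, 804, 805, 806, 807, 809, …, 8975, 8976.
4174 qualify.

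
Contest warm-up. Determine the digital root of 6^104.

The digital root of n equals n mod 9 (or 9 when 9 | n), so we need 6^104 mod 9.
6^104 ≡ 0 (mod 9), so the digital root is 9.

9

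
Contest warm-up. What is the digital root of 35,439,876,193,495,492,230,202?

3+5+4+3+9+8+7+6+1+9+3+4+9+5+4+9+2+2+3+0+2+0+2 = 100
1+0+0 = 1

1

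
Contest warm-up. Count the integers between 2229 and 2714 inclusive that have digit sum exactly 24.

The integers in [2229, 2714] that have digit sum exactly 24: 2499, 2589, 2598, 2679, 2688, 2697.
6 qualify.

6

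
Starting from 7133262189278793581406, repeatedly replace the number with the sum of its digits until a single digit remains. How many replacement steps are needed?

2

7133262189278793581406 → 102 → 3 (2 steps)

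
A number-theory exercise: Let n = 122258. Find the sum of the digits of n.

20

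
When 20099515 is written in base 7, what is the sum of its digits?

20099515 in base 7 is 332562112.
Digit sum: 3+3+2+5+6+2+1+1+2 = 25.

25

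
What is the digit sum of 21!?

21! = 51090942171709440000
Sum of its 20 digits: 63.

63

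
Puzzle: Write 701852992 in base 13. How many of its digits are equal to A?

1

701852992 in base 13 is B253A939.
The digit A appears 1 time.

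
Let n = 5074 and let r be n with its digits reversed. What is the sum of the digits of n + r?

32

Reversal of 5074 is 4705; 5074 + 4705 = 9779.
Digit sum of 9779: 9+7+7+9 = 32.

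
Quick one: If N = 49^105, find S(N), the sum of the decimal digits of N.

811

49^105 = 2955210376336757580288400247553957780944026580687285745482597147822703075899484568211269420967793722538182128973384834980350726209313927998087090161204627243236032542223856355249
Sum of its 178 digits: 811.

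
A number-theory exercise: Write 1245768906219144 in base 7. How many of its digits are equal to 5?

1245768906219144 in base 7 is 523254555554441106.
The digit 5 appears 7 times.

7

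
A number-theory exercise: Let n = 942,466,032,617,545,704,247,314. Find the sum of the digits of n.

96

9+4+2+4+6+6+0+3+2+6+1+7+5+4+5+7+0+4+2+4+7+3+1+4 = 96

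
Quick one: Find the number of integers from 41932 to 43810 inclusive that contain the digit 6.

521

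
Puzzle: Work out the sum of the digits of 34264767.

3+4+2+6+4+7+6+7 = 39

39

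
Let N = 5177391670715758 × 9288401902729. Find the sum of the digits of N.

5177391670715758 × 9288401902729 = 48089694645449522836523503582
Sum of its 29 digits: 139.

139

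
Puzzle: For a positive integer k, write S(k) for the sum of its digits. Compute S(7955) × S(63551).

520

S(7955) = 7+9+5+5 = 26.
S(63551) = 6+3+5+5+1 = 20.
26 · 20 = 520.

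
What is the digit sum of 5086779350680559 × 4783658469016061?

139

5086779350680559 × 4783658469016061 = 24333415120899075737155451458099
Sum of its 32 digits: 139.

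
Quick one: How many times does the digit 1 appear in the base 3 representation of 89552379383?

7

89552379383 in base 3 is 22120011001121020001222.
The digit 1 appears 7 times.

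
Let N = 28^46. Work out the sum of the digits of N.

28^46 = 3709107681046764688552048667472936488321748336708197956784440213504
Sum of its 67 digits: 316.

316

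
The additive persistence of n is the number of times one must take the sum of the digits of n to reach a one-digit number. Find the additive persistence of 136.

136 → 10 → 1 (2 steps)

2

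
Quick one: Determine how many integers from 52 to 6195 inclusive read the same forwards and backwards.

The integers in [52, 6195] that read the same forwards and backwards: 55, 66, 77, 88, 99, 101, …, 6006, 6116.
147 qualify.

147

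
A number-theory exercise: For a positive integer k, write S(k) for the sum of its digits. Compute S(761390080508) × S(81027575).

S(761390080508) = 7+6+1+3+9+0+0+8+0+5+0+8 = 47.
S(81027575) = 8+1+0+2+7+5+7+5 = 35.
47 · 35 = 1645.

1645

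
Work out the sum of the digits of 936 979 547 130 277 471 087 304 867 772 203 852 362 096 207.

9+3+6+9+7+9+5+4+7+1+3+0+2+7+7+4+7+1+0+8+7+3+0+4+8+6+7+7+7+2+2+0+3+8+5+2+3+6+2+0+9+6+2+0+7 = 205

205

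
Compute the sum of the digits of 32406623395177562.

71

3+2+4+0+6+6+2+3+3+9+5+1+7+7+5+6+2 = 71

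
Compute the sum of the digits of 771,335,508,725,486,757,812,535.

114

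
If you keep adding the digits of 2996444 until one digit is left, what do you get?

2+9+9+6+4+4+4 = 38
3+8 = 11
1+1 = 2

2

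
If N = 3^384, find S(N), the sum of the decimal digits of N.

783

3^384 = 1638935311392320119166899415542819073641124712211815523948298482694235538906271958706896595665141002450684974003603106305516970574177405212679151205373697500164072550932748470956551681
Sum of its 184 digits: 783.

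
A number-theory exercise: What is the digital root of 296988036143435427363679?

2+9+6+9+8+8+0+3+6+1+4+3+4+3+5+4+2+7+3+6+3+6+7+9 = 118
1+1+8 = 10
1+0 = 1

1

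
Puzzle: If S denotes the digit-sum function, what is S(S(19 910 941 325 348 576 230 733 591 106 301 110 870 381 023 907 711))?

First digit sum: 180.
1+8+0 = 9.

9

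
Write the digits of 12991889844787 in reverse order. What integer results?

Reversing 12991889844787 gives 78744898819921.

78744898819921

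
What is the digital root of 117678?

1+1+7+6+7+8 = 30
3+0 = 3

3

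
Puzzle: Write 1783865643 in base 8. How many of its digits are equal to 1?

1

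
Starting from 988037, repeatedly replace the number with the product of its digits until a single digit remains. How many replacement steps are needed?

1

988037 → 0 (1 step)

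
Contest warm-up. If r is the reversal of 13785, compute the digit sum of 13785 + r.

21

Reversal of 13785 is 58731; 13785 + 58731 = 72516.
Digit sum of 72516: 7+2+5+1+6 = 21.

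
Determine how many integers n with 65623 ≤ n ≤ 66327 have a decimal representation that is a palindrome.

The integers in [65623, 66327] that have a decimal representation that is a palindrome: 65656, 65756, 65856, 65956, 66066, 66166, 66266.
7 qualify.

7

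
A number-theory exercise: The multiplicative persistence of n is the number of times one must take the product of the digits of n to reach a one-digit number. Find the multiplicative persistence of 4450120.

1

4450120 → 0 (1 step)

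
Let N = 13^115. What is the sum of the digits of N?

13^115 = 126906981735983105311426245231619025061036326426291140080213783469274154988706760901729925996809278110294409133592731126370748757
Sum of its 129 digits: 544.

544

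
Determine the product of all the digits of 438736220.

4×3×8×7×3×6×2×2×0 = 0

0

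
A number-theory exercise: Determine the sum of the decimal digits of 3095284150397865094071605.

3+0+9+5+2+8+4+1+5+0+3+9+7+8+6+5+0+9+4+0+7+1+6+0+5 = 107

107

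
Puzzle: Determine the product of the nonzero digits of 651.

30

6×5×1 = 30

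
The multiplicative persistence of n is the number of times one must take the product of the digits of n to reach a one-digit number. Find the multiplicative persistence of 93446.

3

93446 → 2592 → 180 → 0 (3 steps)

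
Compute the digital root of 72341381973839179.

4

7+2+3+4+1+3+8+1+9+7+3+8+3+9+1+7+9 = 85
8+5 = 13
1+3 = 4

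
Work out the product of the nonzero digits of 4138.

4×1×3×8 = 96

96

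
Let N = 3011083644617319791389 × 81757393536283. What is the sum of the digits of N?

3011083644617319791389 × 81757393536283 = 246178350503643518977578598562467087
Sum of its 36 digits: 181.

181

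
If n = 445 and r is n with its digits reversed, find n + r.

989

Reverse of 445 is 544.
445 + 544 = 989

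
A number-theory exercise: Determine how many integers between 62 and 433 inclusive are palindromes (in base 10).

37

The integers in [62, 433] that are palindromes (in base 10): 66, 77, 88, 99, 101, 111, …, 414, 424.
37 qualify.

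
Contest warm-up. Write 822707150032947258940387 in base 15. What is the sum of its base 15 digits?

121

822707150032947258940387 in base 15 is 271A21EA4A18940753977.
Digit sum: 2+7+1+10+2+1+14+10+4+10+1+8+9+4+0+7+5+3+9+7+7 = 121.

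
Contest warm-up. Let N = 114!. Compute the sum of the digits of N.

648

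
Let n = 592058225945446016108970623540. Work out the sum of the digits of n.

122

5+9+2+0+5+8+2+2+5+9+4+5+4+4+6+0+1+6+1+0+8+9+7+0+6+2+3+5+4+0 = 122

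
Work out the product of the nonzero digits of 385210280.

3840

3×8×5×2×1×2×8 = 3840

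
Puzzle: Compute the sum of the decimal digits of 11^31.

137

11^31 = 191943424957750480504146841291811
Sum of its 33 digits: 137.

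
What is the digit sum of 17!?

63

17! = 355687428096000
Sum of its 15 digits: 63.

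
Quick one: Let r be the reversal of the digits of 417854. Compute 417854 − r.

-40860

Reverse of 417854 is 458714.
417854 − 458714 = -40860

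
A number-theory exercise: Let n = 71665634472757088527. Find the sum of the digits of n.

100

7+1+6+6+5+6+3+4+4+7+2+7+5+7+0+8+8+5+2+7 = 100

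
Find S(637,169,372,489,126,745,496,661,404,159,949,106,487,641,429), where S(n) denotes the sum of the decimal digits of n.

6+3+7+1+6+9+3+7+2+4+8+9+1+2+6+7+4+5+4+9+6+6+6+1+4+0+4+1+5+9+9+4+9+1+0+6+4+8+7+6+4+1+4+2+9 = 219

219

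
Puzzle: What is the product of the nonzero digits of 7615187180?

7×6×1×5×1×8×7×1×8 = 94080

94080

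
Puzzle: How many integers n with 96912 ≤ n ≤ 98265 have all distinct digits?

The integers in [96912, 98265] that have all distinct digits: 97012, 97013, 97014, 97015, 97016, 97018, …, 98264, 98265.
455 qualify.

455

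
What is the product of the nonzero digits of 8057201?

560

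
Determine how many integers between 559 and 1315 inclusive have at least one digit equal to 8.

228

The integers in [559, 1315] that have at least one digit equal to 8: 568, 578, 580, 581, 582, 583, …, 1298, 1308.
228 qualify.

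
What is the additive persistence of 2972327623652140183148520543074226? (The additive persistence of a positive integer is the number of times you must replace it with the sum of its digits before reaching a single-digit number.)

2

2972327623652140183148520543074226 → 126 → 9 (2 steps)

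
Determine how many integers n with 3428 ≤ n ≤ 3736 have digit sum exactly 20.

23

The integers in [3428, 3736] that have digit sum exactly 20: 3449, 3458, 3467, 3476, 3485, 3494, …, 3719, 3728.
23 qualify.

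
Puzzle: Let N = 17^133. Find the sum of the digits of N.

17^133 = 44638186597913863362049357957536682141766237605249012993900587266909922113284335391486587268950389323032244095153220313386761676544082610891200286629235304283501137
Sum of its 164 digits: 710.

710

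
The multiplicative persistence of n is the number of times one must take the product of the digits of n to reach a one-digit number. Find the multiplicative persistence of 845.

845 → 160 → 0 (2 steps)

2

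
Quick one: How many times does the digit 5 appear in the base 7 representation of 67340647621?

67340647621 in base 7 is 4602523026502.
The digit 5 appears 2 times.

2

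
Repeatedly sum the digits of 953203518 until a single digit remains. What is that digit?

9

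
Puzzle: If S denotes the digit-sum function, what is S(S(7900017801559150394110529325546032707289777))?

14

First digit sum: 176.
1+7+6 = 14.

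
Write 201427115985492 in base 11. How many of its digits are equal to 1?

201427115985492 in base 11 is 591A983A863901.
The digit 1 appears 2 times.

2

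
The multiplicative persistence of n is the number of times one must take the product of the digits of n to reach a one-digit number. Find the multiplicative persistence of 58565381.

2

58565381 → 144000 → 0 (2 steps)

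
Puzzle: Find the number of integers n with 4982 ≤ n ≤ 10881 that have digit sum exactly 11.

141

The integers in [4982, 10881] that have digit sum exactly 11: 5006, 5015, 5024, 5033, 5042, 5051, …, 10811, 10820.
141 qualify.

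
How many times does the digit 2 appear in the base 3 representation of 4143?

4143 in base 3 is 12200110.
The digit 2 appears 2 times.

2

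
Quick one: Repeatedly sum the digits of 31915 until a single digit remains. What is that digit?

3+1+9+1+5 = 19
1+9 = 10
1+0 = 1
(Equivalently, 31915 mod 9 = 1.)

1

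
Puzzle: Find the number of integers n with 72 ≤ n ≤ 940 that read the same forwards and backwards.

87

The integers in [72, 940] that read the same forwards and backwards: 77, 88, 99, 101, 111, 121, …, 929, 939.
87 qualify.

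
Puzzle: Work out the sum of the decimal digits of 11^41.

203

11^41 = 4978518112499354698647829163838661251242411
Sum of its 43 digits: 203.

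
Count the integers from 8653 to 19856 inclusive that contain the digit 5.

The integers in [8653, 19856] that contain the digit 5: 8653, 8654, 8655, 8656, 8657, 8658, …, 19855, 19856.
3752 qualify.

3752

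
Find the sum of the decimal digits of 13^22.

13^22 = 3211838877954855105157369
Sum of its 25 digits: 121.

121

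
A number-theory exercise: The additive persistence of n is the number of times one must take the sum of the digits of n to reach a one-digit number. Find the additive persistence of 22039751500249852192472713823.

2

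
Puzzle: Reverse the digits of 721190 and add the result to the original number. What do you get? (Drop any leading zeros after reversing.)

Reverse of 721190 is 91127.
721190 + 91127 = 812317

812317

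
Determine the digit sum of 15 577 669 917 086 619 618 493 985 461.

157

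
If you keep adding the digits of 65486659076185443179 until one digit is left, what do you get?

6+5+4+8+6+6+5+9+0+7+6+1+8+5+4+4+3+1+7+9 = 104
1+0+4 = 5

5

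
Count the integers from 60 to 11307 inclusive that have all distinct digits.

The integers in [60, 11307] that have all distinct digits: 60, 61, 62, 63, 64, 65, …, 10986, 10987.
5556 qualify.

5556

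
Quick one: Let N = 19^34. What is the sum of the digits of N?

172

19^34 = 30034640110980377619945846078500632729311721
Sum of its 44 digits: 172.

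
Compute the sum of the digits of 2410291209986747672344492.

112

2+4+1+0+2+9+1+2+0+9+9+8+6+7+4+7+6+7+2+3+4+4+4+9+2 = 112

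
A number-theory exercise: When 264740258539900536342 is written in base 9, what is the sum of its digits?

102

264740258539900536342 in base 9 is 2368735374536737860216.
Digit sum: 2+3+6+8+7+3+5+3+7+4+5+3+6+7+3+7+8+6+0+2+1+6 = 102.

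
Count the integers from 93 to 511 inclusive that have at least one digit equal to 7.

78

The integers in [93, 511] that have at least one digit equal to 7: 97, 107, 117, 127, 137, 147, …, 497, 507.
78 qualify.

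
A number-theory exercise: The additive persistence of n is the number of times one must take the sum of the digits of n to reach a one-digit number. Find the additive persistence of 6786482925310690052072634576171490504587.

3

6786482925310690052072634576171490504587 → 174 → 12 → 3 (3 steps)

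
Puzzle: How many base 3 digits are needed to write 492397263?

19

492397263 in base 3 is 1021022112101001200, which has 19 digits.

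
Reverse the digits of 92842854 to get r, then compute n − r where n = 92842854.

47018025

Reverse of 92842854 is 45824829.
92842854 − 45824829 = 47018025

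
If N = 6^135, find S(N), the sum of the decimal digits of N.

468

6^135 = 1123100968590805486067490785139871311149300510808491947285143687519677653346191462727898443913171541426176
Sum of its 106 digits: 468.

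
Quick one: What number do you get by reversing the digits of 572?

275

Reversing 572 gives 275.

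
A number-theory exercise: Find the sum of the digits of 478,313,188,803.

4+7+8+3+1+3+1+8+8+8+0+3 = 54

54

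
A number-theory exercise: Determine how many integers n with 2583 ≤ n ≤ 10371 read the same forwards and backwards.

78

The integers in [2583, 10371] that read the same forwards and backwards: 2662, 2772, 2882, 2992, 3003, 3113, …, 10201, 10301.
78 qualify.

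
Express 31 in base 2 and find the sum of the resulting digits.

5

31 in base 2 is 11111.
Digit sum: 1+1+1+1+1 = 5.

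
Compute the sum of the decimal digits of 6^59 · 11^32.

369

6^59 · 11^32 = 17198465426808765976301938296762309368487757221098750034212024237452929338966016
Sum of its 80 digits: 369.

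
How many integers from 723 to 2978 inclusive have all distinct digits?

The integers in [723, 2978] that have all distinct digits: 723, 724, 725, 726, 728, 729, …, 2976, 2978.
1199 qualify.

1199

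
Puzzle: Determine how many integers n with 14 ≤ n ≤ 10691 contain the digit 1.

The integers in [14, 10691] that contain the digit 1: 14, 15, 16, 17, 18, 19, …, 10690, 10691.
4126 qualify.

4126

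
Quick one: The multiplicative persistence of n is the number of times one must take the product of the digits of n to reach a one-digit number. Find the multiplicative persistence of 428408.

1

428408 → 0 (1 step)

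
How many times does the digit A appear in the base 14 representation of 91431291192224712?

91431291192224712 in base 14 is 832A0A1699554C8.
The digit A appears 2 times.

2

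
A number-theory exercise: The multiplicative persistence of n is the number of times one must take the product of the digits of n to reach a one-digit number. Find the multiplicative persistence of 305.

305 → 0 (1 step)

1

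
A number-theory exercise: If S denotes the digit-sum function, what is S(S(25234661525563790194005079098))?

6

First digit sum: 123.
1+2+3 = 6.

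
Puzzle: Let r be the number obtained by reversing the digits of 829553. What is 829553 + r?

1185481

Reverse of 829553 is 355928.
829553 + 355928 = 1185481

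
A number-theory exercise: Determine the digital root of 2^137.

5

The digital root of n equals n mod 9 (or 9 when 9 | n), so we need 2^137 mod 9.
2^137 ≡ 5 (mod 9), so the digital root is 5.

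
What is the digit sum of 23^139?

23^139 = 1906203253420652482143316699229841214497124056921900262551003084669659635204943534456950721814283749181000993948658459776616830925412197548227146763759998403291761184640117724139284260482887
Sum of its 190 digits: 833.

833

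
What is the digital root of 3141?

3+1+4+1 = 9

9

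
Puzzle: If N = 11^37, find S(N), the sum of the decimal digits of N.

11^37 = 340039485861577398992406882305761986971
Sum of its 39 digits: 200.

200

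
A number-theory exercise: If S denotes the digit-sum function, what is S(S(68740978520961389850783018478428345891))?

First digit sum: 195.
1+9+5 = 15.

15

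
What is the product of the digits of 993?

9×9×3 = 243

243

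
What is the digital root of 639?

9

6+3+9 = 18
1+8 = 9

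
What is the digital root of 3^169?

9

The digital root of n equals n mod 9 (or 9 when 9 | n), so we need 3^169 mod 9.
3^169 ≡ 0 (mod 9), so the digital root is 9.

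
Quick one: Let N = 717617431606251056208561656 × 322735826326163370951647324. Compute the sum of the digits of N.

717617431606251056208561656 × 322735826326163370951647324 = 231600854775502461935200640323973587886792005821408544
Sum of its 54 digits: 223.

223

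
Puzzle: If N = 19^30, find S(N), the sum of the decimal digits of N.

163

19^30 = 230466617897195215045509519405933293401
Sum of its 39 digits: 163.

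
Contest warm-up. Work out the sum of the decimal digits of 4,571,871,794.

4+5+7+1+8+7+1+7+9+4 = 53

53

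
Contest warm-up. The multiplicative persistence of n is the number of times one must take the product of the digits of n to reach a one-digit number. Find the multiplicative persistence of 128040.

128040 → 0 (1 step)

1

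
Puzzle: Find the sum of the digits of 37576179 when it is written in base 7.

37576179 in base 7 is 634251354.
Digit sum: 6+3+4+2+5+1+3+5+4 = 33.

33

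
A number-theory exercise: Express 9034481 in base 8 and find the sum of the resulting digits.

9034481 in base 8 is 42355361.
Digit sum: 4+2+3+5+5+3+6+1 = 29.

29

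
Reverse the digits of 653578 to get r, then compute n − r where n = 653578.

-221778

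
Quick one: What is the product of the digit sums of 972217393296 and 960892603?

S(972217393296) = 9+7+2+2+1+7+3+9+3+2+9+6 = 60.
S(960892603) = 9+6+0+8+9+2+6+0+3 = 43.
60 · 43 = 2580.

2580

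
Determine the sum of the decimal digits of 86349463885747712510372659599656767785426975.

8+6+3+4+9+4+6+3+8+8+5+7+4+7+7+1+2+5+1+0+3+7+2+6+5+9+5+9+9+6+5+6+7+6+7+7+8+5+4+2+6+9+7+5 = 243

243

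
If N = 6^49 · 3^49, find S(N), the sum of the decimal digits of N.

6^49 · 3^49 = 32236861254497448713009821354390767554140560239564415584698368
Sum of its 62 digits: 279.

279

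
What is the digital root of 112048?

7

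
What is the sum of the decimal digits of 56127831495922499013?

5+6+1+2+7+8+3+1+4+9+5+9+2+2+4+9+9+0+1+3 = 90

90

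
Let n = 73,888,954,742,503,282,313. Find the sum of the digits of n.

92

7+3+8+8+8+9+5+4+7+4+2+5+0+3+2+8+2+3+1+3 = 92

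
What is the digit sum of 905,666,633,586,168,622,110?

9+0+5+6+6+6+6+3+3+5+8+6+1+6+8+6+2+2+1+1+0 = 90

90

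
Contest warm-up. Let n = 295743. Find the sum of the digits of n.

2+9+5+7+4+3 = 30

30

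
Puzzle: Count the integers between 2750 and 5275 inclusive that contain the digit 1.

The integers in [2750, 5275] that contain the digit 1: 2751, 2761, 2771, 2781, 2791, 2801, …, 5261, 5271.
721 qualify.

721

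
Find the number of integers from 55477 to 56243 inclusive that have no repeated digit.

The integers in [55477, 56243] that have no repeated digit: 56012, 56013, 56014, 56017, 56018, 56019, …, 56241, 56243.
105 qualify.

105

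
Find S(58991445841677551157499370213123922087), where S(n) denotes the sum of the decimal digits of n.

174

5+8+9+9+1+4+4+5+8+4+1+6+7+7+5+5+1+1+5+7+4+9+9+3+7+0+2+1+3+1+2+3+9+2+2+0+8+7 = 174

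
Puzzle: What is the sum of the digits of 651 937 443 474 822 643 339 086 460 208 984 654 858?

6+5+1+9+3+7+4+4+3+4+7+4+8+2+2+6+4+3+3+3+9+0+8+6+4+6+0+2+0+8+9+8+4+6+5+4+8+5+8 = 188

188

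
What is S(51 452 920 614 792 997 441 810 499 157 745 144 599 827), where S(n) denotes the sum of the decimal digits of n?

200

5+1+4+5+2+9+2+0+6+1+4+7+9+2+9+9+7+4+4+1+8+1+0+4+9+9+1+5+7+7+4+5+1+4+4+5+9+9+8+2+7 = 200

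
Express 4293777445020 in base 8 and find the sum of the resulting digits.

4293777445020 in base 8 is 76367105050234.
Digit sum: 7+6+3+6+7+1+0+5+0+5+0+2+3+4 = 49.

49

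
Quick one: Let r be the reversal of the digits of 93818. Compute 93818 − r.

11979

Reverse of 93818 is 81839.
93818 − 81839 = 11979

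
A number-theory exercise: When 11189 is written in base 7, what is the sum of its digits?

17

11189 in base 7 is 44423.
Digit sum: 4+4+4+2+3 = 17.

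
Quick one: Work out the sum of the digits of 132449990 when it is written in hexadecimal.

132449990 in base 16 is 7E506C6.
Digit sum: 7+14+5+0+6+12+6 = 50.

50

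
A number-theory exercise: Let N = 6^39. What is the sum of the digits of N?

6^39 = 2227915756473955677973140996096
Sum of its 31 digits: 162.

162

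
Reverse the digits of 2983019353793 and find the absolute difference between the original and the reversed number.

990519750099

Reverse of 2983019353793 is 3973539103892.
|2983019353793 − 3973539103892| = 990519750099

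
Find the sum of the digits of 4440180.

4+4+4+0+1+8+0 = 21

21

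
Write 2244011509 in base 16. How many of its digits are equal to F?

1

2244011509 in base 16 is 85C0E5F5.
The digit F appears 1 time.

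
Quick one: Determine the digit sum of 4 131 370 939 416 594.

69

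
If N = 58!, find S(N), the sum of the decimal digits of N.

58! = 2350561331282878571829474910515074683828862318181142924420699914240000000000000
Sum of its 79 digits: 288.

288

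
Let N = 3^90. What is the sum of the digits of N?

216

3^90 = 8727963568087712425891397479476727340041449
Sum of its 43 digits: 216.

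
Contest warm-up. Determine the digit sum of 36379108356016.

3+6+3+7+9+1+0+8+3+5+6+0+1+6 = 58

58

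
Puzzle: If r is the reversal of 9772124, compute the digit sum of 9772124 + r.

Reversal of 9772124 is 4212779; 9772124 + 4212779 = 13984903.
Digit sum of 13984903: 1+3+9+8+4+9+0+3 = 37.

37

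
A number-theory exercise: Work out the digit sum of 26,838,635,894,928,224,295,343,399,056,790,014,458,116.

2+6+8+3+8+6+3+5+8+9+4+9+2+8+2+2+4+2+9+5+3+4+3+3+9+9+0+5+6+7+9+0+0+1+4+4+5+8+1+1+6 = 193

193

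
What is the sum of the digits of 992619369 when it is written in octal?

35

992619369 in base 8 is 7312425551.
Digit sum: 7+3+1+2+4+2+5+5+5+1 = 35.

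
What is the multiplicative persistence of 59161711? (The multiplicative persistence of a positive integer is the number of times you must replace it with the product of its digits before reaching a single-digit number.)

2

59161711 → 1890 → 0 (2 steps)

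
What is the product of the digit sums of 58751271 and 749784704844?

S(58751271) = 5+8+7+5+1+2+7+1 = 36.
S(749784704844) = 7+4+9+7+8+4+7+0+4+8+4+4 = 66.
36 · 66 = 2376.

2376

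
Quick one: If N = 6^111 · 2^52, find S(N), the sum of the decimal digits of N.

6^111 · 2^52 = 1067452520703322918752839688001695011320859395720485463674245457661886024249346405103801897895671627776
Sum of its 103 digits: 459.

459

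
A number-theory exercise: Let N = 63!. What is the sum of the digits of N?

63! = 1982608315404440064116146708361898137544773690227268628106279599612729753600000000000000
Sum of its 88 digits: 333.

333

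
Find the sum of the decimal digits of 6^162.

576

6^162 = 1149483024854266706132324911062306819832092645165624571684075588729614930258424701969385536776518152714951246958862189866254336
Sum of its 127 digits: 576.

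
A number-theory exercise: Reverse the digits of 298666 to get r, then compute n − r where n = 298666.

-368226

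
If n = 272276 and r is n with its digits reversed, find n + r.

944548

Reverse of 272276 is 672272.
272276 + 672272 = 944548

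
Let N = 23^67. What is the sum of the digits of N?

410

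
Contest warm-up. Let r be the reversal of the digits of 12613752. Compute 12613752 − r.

Reverse of 12613752 is 25731621.
12613752 − 25731621 = -13117869

-13117869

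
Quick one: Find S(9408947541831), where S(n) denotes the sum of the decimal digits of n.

63

9+4+0+8+9+4+7+5+4+1+8+3+1 = 63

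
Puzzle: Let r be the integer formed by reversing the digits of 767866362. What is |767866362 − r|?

504197595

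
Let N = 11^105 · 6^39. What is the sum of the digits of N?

657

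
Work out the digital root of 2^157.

2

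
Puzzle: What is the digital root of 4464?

9

4+4+6+4 = 18
1+8 = 9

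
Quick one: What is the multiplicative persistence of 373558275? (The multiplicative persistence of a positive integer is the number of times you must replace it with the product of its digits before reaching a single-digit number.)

373558275 → 882000 → 0 (2 steps)

2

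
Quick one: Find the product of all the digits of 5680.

0

5×6×8×0 = 0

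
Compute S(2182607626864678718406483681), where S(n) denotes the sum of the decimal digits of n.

2+1+8+2+6+0+7+6+2+6+8+6+4+6+7+8+7+1+8+4+0+6+4+8+3+6+8+1 = 135

135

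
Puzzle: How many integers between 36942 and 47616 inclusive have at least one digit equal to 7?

4071

The integers in [36942, 47616] that have at least one digit equal to 7: 36947, 36957, 36967, 36970, 36971, 36972, …, 47615, 47616.
4071 qualify.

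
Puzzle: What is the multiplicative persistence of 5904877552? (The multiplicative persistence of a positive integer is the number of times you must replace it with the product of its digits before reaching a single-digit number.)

5904877552 → 0 (1 step)

1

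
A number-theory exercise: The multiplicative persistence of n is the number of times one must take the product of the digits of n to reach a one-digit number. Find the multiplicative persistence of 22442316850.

1

22442316850 → 0 (1 step)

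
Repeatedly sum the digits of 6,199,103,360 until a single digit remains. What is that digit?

2

6+1+9+9+1+0+3+3+6+0 = 38
3+8 = 11
1+1 = 2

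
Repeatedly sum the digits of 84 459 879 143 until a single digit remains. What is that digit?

8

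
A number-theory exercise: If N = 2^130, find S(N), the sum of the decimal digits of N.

196

2^130 = 1361129467683753853853498429727072845824
Sum of its 40 digits: 196.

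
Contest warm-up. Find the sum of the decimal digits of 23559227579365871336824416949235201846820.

2+3+5+5+9+2+2+7+5+7+9+3+6+5+8+7+1+3+3+6+8+2+4+4+1+6+9+4+9+2+3+5+2+0+1+8+4+6+8+2+0 = 186

186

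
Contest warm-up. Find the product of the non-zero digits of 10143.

1×1×4×3 = 12

12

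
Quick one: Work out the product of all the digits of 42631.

144

4×2×6×3×1 = 144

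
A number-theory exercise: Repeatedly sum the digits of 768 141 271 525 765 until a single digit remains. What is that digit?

4

7+6+8+1+4+1+2+7+1+5+2+5+7+6+5 = 67
6+7 = 13
1+3 = 4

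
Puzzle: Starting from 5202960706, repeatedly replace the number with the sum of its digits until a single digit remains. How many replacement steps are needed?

5202960706 → 37 → 10 → 1 (3 steps)

3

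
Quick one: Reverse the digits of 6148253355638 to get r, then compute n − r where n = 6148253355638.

Reverse of 6148253355638 is 8365533528416.
6148253355638 − 8365533528416 = -2217280172778

-2217280172778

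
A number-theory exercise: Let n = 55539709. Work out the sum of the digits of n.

43

5+5+5+3+9+7+0+9 = 43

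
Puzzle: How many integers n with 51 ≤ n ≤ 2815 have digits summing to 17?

191

The integers in [51, 2815] that have digits summing to 17: 89, 98, 179, 188, 197, 269, …, 2780, 2807.
191 qualify.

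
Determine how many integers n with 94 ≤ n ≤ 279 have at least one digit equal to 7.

The integers in [94, 279] that have at least one digit equal to 7: 97, 107, 117, 127, 137, 147, …, 278, 279.
37 qualify.

37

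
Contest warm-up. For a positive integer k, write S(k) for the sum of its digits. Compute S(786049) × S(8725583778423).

S(786049) = 7+8+6+0+4+9 = 34.
S(8725583778423) = 8+7+2+5+5+8+3+7+7+8+4+2+3 = 69.
34 · 69 = 2346.

2346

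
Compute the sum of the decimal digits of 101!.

101! = 9425947759838359420851623124482936749562312794702543768327889353416977599316221476503087861591808346911623490003549599583369706302603264000000000000000000000000
Sum of its 160 digits: 639.

639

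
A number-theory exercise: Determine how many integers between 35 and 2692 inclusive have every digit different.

1542

The integers in [35, 2692] that have every digit different: 35, 36, 37, 38, 39, 40, …, 2690, 2691.
1542 qualify.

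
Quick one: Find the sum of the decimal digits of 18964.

1+8+9+6+4 = 28

28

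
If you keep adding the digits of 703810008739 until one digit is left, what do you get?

7+0+3+8+1+0+0+0+8+7+3+9 = 46
4+6 = 10
1+0 = 1

1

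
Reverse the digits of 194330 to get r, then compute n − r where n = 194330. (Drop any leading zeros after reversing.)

160839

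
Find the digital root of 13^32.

The digital root of n equals n mod 9 (or 9 when 9 | n), so we need 13^32 mod 9.
13^32 ≡ 7 (mod 9), so the digital root is 7.

7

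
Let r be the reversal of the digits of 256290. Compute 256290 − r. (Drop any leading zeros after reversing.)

Reverse of 256290 is 92652.
256290 − 92652 = 163638

163638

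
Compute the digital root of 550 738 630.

5+5+0+7+3+8+6+3+0 = 37
3+7 = 10
1+0 = 1

1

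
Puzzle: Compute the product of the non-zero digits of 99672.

6804

9×9×6×7×2 = 6804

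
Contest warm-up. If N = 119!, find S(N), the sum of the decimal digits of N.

119! = 55745857612076058813234317117419771556272886109483581752463927935846946310374691578057284710599874844234646982443450754604453404911734348832487342619913750049708004343808000000000000000000000000000
Sum of its 197 digits: 774.

774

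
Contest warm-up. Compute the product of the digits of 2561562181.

2×5×6×1×5×6×2×1×8×1 = 28800

28800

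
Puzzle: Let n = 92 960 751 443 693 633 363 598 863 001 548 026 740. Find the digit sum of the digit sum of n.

15

First digit sum: 168.
1+6+8 = 15.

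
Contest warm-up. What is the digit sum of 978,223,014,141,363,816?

69

9+7+8+2+2+3+0+1+4+1+4+1+3+6+3+8+1+6 = 69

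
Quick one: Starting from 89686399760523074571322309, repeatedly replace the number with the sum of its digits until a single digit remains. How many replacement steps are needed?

2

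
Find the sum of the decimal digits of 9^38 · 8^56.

9^38 · 8^56 = 682738871943998233916712435120327523007705761260358954147595631311044872224226070757376
Sum of its 87 digits: 369.

369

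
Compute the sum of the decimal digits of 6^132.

441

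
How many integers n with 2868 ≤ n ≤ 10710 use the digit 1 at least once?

The integers in [2868, 10710] that use the digit 1 at least once: 2871, 2881, 2891, 2901, 2910, 2911, …, 10709, 10710.
2630 qualify.

2630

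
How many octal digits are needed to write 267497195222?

13

267497195222 in base 8 is 3711004643326, which has 13 digits.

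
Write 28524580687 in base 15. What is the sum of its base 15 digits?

57

28524580687 in base 15 is B1E337927.
Digit sum: 11+1+14+3+3+7+9+2+7 = 57.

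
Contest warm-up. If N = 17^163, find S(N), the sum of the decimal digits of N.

899

17^163 = 365741451952531252906295318804284300760570085125486622356629354989853625068162324810182390595876307132845646145452075958329439092790843922410571685290620586629352896265037879243272487846808876444331313
Sum of its 201 digits: 899.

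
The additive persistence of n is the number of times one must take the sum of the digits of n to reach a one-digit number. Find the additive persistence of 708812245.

708812245 → 37 → 10 → 1 (3 steps)

3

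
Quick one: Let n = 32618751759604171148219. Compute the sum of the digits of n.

3+2+6+1+8+7+5+1+7+5+9+6+0+4+1+7+1+1+4+8+2+1+9 = 98

98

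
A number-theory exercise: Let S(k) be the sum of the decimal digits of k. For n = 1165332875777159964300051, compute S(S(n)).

First digit sum: 105.
1+0+5 = 6.

6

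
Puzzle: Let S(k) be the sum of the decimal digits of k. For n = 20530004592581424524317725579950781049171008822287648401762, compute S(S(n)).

13

First digit sum: 238.
2+3+8 = 13.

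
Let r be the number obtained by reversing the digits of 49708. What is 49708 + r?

130502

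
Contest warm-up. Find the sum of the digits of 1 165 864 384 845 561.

1+1+6+5+8+6+4+3+8+4+8+4+5+5+6+1 = 75

75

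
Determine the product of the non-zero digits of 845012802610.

8×4×5×1×2×8×2×6×1 = 30720

30720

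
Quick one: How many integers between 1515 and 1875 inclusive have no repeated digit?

208

The integers in [1515, 1875] that have no repeated digit: 1520, 1523, 1524, 1526, 1527, 1528, …, 1874, 1875.
208 qualify.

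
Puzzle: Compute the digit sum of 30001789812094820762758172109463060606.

148

3+0+0+0+1+7+8+9+8+1+2+0+9+4+8+2+0+7+6+2+7+5+8+1+7+2+1+0+9+4+6+3+0+6+0+6+0+6 = 148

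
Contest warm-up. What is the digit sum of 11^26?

11^26 = 1191817653772720942460132761
Sum of its 28 digits: 112.

112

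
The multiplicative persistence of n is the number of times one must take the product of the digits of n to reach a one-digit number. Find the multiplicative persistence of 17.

17 → 7 (1 step)

1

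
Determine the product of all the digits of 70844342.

0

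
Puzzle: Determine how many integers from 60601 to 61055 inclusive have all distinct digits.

The integers in [60601, 61055] that have all distinct digits: 60712, 60713, 60714, 60715, 60718, 60719, …, 61053, 61054.
147 qualify.

147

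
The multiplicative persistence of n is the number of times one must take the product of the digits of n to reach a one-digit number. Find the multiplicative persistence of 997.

997 → 567 → 210 → 0 (3 steps)

3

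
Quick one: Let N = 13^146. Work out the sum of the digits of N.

664

13^146 = 4322444610861505250901425715914924531415129124905959884947383137652829736000891891119150511953532770008182762972800113048711211197205065761900873528247746768511209
Sum of its 163 digits: 664.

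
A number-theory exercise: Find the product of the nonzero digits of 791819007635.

2857680

7×9×1×8×1×9×7×6×3×5 = 2857680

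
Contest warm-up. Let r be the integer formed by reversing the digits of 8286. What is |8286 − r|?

Reverse of 8286 is 6828.
|8286 − 6828| = 1458

1458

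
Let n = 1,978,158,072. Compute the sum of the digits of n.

1+9+7+8+1+5+8+0+7+2 = 48

48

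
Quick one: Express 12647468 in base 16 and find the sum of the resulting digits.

53

12647468 in base 16 is C0FC2C.
Digit sum: 12+0+15+12+2+12 = 53.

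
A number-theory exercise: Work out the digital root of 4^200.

7

The digital root of n equals n mod 9 (or 9 when 9 | n), so we need 4^200 mod 9.
4^200 ≡ 7 (mod 9), so the digital root is 7.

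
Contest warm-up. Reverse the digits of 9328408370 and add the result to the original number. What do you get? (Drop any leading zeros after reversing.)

Reverse of 9328408370 is 738048239.
9328408370 + 738048239 = 10066456609

10066456609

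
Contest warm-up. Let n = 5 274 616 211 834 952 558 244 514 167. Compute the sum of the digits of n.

5+2+7+4+6+1+6+2+1+1+8+3+4+9+5+2+5+5+8+2+4+4+5+1+4+1+6+7 = 118

118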